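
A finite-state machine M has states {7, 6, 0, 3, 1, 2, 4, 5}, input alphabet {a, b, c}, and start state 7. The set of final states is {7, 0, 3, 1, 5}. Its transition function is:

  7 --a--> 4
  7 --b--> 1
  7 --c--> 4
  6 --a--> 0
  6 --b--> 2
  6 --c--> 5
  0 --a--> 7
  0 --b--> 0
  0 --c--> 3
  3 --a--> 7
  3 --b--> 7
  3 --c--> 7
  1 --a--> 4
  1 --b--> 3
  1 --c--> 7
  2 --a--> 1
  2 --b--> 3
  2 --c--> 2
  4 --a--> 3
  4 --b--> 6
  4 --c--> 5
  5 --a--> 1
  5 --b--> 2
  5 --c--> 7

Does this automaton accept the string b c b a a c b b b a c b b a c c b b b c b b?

No

start at 7
read 'b': 7 → 1
read 'c': 1 → 7
read 'b': 7 → 1
read 'a': 1 → 4
read 'a': 4 → 3
read 'c': 3 → 7
read 'b': 7 → 1
read 'b': 1 → 3
read 'b': 3 → 7
read 'a': 7 → 4
read 'c': 4 → 5
read 'b': 5 → 2
read 'b': 2 → 3
read 'a': 3 → 7
read 'c': 7 → 4
read 'c': 4 → 5
read 'b': 5 → 2
read 'b': 2 → 3
read 'b': 3 → 7
read 'c': 7 → 4
read 'b': 4 → 6
read 'b': 6 → 2
End state 2 is not accepting.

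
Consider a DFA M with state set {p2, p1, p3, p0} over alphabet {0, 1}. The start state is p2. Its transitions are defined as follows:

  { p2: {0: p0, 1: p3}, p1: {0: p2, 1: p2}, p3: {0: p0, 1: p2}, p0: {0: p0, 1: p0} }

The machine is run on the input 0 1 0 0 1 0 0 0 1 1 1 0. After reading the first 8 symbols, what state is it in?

p2 → p0 → p0 → p0 → p0 → p0 → p0 → p0 → p0
After 8 symbols: p0.

p0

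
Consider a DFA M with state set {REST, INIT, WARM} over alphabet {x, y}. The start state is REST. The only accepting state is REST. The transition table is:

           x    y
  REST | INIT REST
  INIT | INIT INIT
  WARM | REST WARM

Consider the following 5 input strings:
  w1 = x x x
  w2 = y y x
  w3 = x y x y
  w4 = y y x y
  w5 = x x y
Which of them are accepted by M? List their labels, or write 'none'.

none

w1: REST → INIT → INIT → INIT  → end INIT, rejected
w2: REST → REST → REST → INIT  → end INIT, rejected
w3: REST → INIT → INIT → INIT → INIT  → end INIT, rejected
w4: REST → REST → REST → INIT → INIT  → end INIT, rejected
w5: REST → INIT → INIT → INIT  → end INIT, rejected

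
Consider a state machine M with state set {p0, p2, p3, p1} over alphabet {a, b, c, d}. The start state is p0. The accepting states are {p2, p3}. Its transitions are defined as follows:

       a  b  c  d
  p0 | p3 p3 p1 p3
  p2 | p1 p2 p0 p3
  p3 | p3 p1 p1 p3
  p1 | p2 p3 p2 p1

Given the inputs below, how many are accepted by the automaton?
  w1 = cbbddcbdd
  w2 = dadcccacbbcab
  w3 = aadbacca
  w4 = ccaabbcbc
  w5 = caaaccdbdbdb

w1: Trace: p0 -c-> p1 -b-> p3 -b-> p1 -d-> p1 -d-> p1 -c-> p2 -b-> p2 -d-> p3 -d-> p3  → end p3, accepted
w2: Trace: p0 -d-> p3 -a-> p3 -d-> p3 -c-> p1 -c-> p2 -c-> p0 -a-> p3 -c-> p1 -b-> p3 -b-> p1 -c-> p2 -a-> p1 -b-> p3  → end p3, accepted
w3: Trace: p0 -a-> p3 -a-> p3 -d-> p3 -b-> p1 -a-> p2 -c-> p0 -c-> p1 -a-> p2  → end p2, accepted
w4: Trace: p0 -c-> p1 -c-> p2 -a-> p1 -a-> p2 -b-> p2 -b-> p2 -c-> p0 -b-> p3 -c-> p1  → end p1, rejected
w5: Trace: p0 -c-> p1 -a-> p2 -a-> p1 -a-> p2 -c-> p0 -c-> p1 -d-> p1 -b-> p3 -d-> p3 -b-> p1 -d-> p1 -b-> p3  → end p3, accepted

4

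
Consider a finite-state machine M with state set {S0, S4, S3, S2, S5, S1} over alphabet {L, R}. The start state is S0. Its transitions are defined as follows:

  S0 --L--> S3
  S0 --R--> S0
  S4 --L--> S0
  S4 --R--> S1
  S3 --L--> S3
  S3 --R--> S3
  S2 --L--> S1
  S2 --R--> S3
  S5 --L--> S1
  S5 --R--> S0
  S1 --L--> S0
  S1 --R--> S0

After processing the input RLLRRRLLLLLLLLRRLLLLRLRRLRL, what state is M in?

S3

Trace: S0 -R-> S0 -L-> S3 -L-> S3 -R-> S3 -R-> S3 -R-> S3 -L-> S3 -L-> S3 -L-> S3 -L-> S3 -L-> S3 -L-> S3 -L-> S3 -L-> S3 -R-> S3 -R-> S3 -L-> S3 -L-> S3 -L-> S3 -L-> S3 -R-> S3 -L-> S3 -R-> S3 -R-> S3 -L-> S3 -R-> S3 -L-> S3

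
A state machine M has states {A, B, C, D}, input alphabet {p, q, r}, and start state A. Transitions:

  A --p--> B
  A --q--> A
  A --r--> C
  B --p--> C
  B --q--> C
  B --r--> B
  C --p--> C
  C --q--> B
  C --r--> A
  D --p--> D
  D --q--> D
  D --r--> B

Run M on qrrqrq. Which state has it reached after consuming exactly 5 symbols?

Trace: A -q-> A -r-> C -r-> A -q-> A -r-> C
After 5 symbols: C.

C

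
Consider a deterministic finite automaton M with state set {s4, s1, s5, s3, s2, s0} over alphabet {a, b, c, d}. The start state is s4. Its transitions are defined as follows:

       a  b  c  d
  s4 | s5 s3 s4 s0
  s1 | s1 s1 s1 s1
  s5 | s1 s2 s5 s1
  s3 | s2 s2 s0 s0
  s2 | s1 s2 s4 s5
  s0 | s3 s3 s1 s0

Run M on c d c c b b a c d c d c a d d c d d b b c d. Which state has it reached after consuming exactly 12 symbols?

Trace: s4 -c-> s4 -d-> s0 -c-> s1 -c-> s1 -b-> s1 -b-> s1 -a-> s1 -c-> s1 -d-> s1 -c-> s1 -d-> s1 -c-> s1
After 12 symbols: s1.

s1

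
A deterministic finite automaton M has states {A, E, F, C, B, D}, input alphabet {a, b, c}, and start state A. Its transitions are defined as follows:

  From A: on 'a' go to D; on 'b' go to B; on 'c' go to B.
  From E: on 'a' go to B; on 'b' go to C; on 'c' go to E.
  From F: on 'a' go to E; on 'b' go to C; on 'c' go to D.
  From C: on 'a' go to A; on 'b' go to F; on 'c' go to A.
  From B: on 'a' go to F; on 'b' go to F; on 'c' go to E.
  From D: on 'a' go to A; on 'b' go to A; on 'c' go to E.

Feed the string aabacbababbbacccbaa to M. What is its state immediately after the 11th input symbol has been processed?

A → D → A → B → F → D → A → D → A → D → A → B
After 11 symbols: B.

B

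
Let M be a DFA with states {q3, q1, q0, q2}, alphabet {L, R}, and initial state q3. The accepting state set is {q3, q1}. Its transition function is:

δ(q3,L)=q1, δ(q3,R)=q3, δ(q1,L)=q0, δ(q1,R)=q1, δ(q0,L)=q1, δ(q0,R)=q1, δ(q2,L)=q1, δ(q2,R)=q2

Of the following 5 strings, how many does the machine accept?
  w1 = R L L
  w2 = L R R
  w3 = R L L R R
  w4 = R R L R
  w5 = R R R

4

w1: q3 → q3 → q1 → q0  → end q0, rejected
w2: q3 → q1 → q1 → q1  → end q1, accepted
w3: q3 → q3 → q1 → q0 → q1 → q1  → end q1, accepted
w4: q3 → q3 → q3 → q1 → q1  → end q1, accepted
w5: q3 → q3 → q3 → q3  → end q3, accepted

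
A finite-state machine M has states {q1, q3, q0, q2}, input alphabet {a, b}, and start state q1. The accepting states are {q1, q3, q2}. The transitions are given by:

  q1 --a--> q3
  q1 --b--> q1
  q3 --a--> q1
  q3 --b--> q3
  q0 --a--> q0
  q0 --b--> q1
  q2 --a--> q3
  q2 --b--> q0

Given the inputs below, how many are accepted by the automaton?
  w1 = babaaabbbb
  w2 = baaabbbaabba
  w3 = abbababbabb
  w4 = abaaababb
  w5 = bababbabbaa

5

w1: q1 → q1 → q3 → q3 → q1 → q3 → q1 → q1 → q1 → q1 → q1  → end q1, accepted
w2: q1 → q1 → q3 → q1 → q3 → q3 → q3 → q3 → q1 → q3 → q3 → q3 → q1  → end q1, accepted
w3: q1 → q3 → q3 → q3 → q1 → q1 → q3 → q3 → q3 → q1 → q1 → q1  → end q1, accepted
w4: q1 → q3 → q3 → q1 → q3 → q1 → q1 → q3 → q3 → q3  → end q3, accepted
w5: q1 → q1 → q3 → q3 → q1 → q1 → q1 → q3 → q3 → q3 → q1 → q3  → end q3, accepted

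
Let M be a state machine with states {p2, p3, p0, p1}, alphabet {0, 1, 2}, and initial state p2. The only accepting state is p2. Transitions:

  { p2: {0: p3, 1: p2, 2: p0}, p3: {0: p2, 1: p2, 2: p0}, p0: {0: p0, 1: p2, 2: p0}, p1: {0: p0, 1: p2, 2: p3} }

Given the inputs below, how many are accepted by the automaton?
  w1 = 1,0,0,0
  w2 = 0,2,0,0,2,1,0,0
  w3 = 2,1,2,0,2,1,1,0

1

w1:
  start at p2
  read '1': p2 → p2
  read '0': p2 → p3
  read '0': p3 → p2
  read '0': p2 → p3
  end p3, rejected
w2:
  start at p2
  read '0': p2 → p3
  read '2': p3 → p0
  read '0': p0 → p0
  read '0': p0 → p0
  read '2': p0 → p0
  read '1': p0 → p2
  read '0': p2 → p3
  read '0': p3 → p2
  end p2, accepted
w3:
  start at p2
  read '2': p2 → p0
  read '1': p0 → p2
  read '2': p2 → p0
  read '0': p0 → p0
  read '2': p0 → p0
  read '1': p0 → p2
  read '1': p2 → p2
  read '0': p2 → p3
  end p3, rejected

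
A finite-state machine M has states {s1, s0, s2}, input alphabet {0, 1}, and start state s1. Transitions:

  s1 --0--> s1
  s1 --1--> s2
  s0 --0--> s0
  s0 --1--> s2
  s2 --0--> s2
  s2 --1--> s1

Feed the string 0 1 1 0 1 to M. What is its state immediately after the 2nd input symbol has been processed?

s1 → s1 → s2
After 2 symbols: s2.

s2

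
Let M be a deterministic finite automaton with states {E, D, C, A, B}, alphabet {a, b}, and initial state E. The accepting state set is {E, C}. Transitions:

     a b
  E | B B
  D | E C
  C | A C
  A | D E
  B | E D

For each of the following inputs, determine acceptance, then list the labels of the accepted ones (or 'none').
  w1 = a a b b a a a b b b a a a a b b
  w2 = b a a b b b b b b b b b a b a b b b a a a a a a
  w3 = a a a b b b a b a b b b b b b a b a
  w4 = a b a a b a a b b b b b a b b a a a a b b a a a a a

w1: Trace: E -a-> B -a-> E -b-> B -b-> D -a-> E -a-> B -a-> E -b-> B -b-> D -b-> C -a-> A -a-> D -a-> E -a-> B -b-> D -b-> C  → end C, accepted
w2: Trace: E -b-> B -a-> E -a-> B -b-> D -b-> C -b-> C -b-> C -b-> C -b-> C -b-> C -b-> C -b-> C -a-> A -b-> E -a-> B -b-> D -b-> C -b-> C -a-> A -a-> D -a-> E -a-> B -a-> E -a-> B  → end B, rejected
w3: Trace: E -a-> B -a-> E -a-> B -b-> D -b-> C -b-> C -a-> A -b-> E -a-> B -b-> D -b-> C -b-> C -b-> C -b-> C -b-> C -a-> A -b-> E -a-> B  → end B, rejected
w4: Trace: E -a-> B -b-> D -a-> E -a-> B -b-> D -a-> E -a-> B -b-> D -b-> C -b-> C -b-> C -b-> C -a-> A -b-> E -b-> B -a-> E -a-> B -a-> E -a-> B -b-> D -b-> C -a-> A -a-> D -a-> E -a-> B -a-> E  → end E, accepted

w1, w4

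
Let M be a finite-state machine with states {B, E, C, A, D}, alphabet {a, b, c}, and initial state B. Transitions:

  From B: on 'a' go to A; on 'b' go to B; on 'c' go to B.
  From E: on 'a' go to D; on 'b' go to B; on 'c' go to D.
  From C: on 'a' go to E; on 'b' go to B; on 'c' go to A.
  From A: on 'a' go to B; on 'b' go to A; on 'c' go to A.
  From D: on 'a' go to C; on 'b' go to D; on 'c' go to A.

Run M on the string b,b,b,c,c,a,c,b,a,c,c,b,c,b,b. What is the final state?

start at B
read 'b': B → B
read 'b': B → B
read 'b': B → B
read 'c': B → B
read 'c': B → B
read 'a': B → A
read 'c': A → A
read 'b': A → A
read 'a': A → B
read 'c': B → B
read 'c': B → B
read 'b': B → B
read 'c': B → B
read 'b': B → B
read 'b': B → B

B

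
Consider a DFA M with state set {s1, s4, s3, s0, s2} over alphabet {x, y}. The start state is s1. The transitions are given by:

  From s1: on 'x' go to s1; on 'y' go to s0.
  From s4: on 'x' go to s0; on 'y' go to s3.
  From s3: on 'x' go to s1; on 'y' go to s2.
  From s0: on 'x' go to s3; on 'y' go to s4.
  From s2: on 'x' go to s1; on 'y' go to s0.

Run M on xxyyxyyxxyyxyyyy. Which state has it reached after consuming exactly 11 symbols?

s4

s1 → s1 → s1 → s0 → s4 → s0 → s4 → s3 → s1 → s1 → s0 → s4
After 11 symbols: s4.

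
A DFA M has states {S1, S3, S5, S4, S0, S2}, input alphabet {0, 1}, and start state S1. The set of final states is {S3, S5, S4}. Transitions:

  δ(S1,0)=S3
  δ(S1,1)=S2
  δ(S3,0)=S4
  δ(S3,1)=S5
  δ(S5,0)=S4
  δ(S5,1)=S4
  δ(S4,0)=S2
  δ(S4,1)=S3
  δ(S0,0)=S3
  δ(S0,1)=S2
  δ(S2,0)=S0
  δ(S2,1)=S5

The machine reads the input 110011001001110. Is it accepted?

S1 → S2 → S5 → S4 → S2 → S5 → S4 → S2 → S0 → S2 → S0 → S3 → S5 → S4 → S3 → S4
End state S4 is accepting.

Yes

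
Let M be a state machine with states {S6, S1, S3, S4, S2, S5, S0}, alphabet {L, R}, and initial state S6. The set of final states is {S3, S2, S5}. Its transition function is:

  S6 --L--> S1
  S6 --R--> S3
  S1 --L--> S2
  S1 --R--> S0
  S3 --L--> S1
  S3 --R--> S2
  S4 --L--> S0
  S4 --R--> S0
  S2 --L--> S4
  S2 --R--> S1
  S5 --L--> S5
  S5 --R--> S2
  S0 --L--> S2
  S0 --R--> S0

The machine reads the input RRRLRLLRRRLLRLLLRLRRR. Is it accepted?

Trace: S6 -R-> S3 -R-> S2 -R-> S1 -L-> S2 -R-> S1 -L-> S2 -L-> S4 -R-> S0 -R-> S0 -R-> S0 -L-> S2 -L-> S4 -R-> S0 -L-> S2 -L-> S4 -L-> S0 -R-> S0 -L-> S2 -R-> S1 -R-> S0 -R-> S0
End state S0 is not accepting.

No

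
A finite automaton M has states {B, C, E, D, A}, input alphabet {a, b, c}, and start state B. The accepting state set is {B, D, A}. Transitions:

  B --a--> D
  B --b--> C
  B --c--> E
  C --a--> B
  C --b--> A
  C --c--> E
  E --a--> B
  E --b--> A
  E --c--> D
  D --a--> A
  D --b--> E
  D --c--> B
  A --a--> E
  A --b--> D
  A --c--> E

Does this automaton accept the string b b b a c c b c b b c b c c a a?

start at B
read 'b': B → C
read 'b': C → A
read 'b': A → D
read 'a': D → A
read 'c': A → E
read 'c': E → D
read 'b': D → E
read 'c': E → D
read 'b': D → E
read 'b': E → A
read 'c': A → E
read 'b': E → A
read 'c': A → E
read 'c': E → D
read 'a': D → A
read 'a': A → E
End state E is not accepting.

No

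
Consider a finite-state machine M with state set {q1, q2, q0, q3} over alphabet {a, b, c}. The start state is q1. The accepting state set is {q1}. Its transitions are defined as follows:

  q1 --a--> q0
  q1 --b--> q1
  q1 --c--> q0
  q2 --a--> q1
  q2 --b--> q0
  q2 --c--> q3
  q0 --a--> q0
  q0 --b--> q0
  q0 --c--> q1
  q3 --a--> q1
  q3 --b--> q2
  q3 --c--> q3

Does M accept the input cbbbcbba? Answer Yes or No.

Trace: q1 -c-> q0 -b-> q0 -b-> q0 -b-> q0 -c-> q1 -b-> q1 -b-> q1 -a-> q0
End state q0 is not accepting.

No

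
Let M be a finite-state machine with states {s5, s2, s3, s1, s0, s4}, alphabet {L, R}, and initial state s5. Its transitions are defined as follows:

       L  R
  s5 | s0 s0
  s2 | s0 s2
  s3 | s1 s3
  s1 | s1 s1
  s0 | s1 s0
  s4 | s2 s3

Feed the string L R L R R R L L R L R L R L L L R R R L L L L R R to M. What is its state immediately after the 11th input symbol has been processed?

start at s5
read 'L': s5 → s0
read 'R': s0 → s0
read 'L': s0 → s1
read 'R': s1 → s1
read 'R': s1 → s1
read 'R': s1 → s1
read 'L': s1 → s1
read 'L': s1 → s1
read 'R': s1 → s1
read 'L': s1 → s1
read 'R': s1 → s1
After 11 symbols: s1.

s1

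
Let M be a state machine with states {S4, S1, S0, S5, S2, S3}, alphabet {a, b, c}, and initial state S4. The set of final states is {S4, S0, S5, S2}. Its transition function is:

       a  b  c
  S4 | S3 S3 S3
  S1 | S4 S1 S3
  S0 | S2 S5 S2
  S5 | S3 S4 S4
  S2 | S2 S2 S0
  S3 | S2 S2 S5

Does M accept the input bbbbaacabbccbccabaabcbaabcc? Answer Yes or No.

Yes

S4 → S3 → S2 → S2 → S2 → S2 → S2 → S0 → S2 → S2 → S2 → S0 → S2 → S2 → S0 → S2 → S2 → S2 → S2 → S2 → S2 → S0 → S5 → S3 → S2 → S2 → S0 → S2
End state S2 is accepting.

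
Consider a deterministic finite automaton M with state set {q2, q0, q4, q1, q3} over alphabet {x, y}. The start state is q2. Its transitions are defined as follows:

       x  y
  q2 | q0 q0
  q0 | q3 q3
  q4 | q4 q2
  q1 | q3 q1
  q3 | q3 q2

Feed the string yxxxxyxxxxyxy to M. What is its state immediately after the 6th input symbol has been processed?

q2

start at q2
read 'y': q2 → q0
read 'x': q0 → q3
read 'x': q3 → q3
read 'x': q3 → q3
read 'x': q3 → q3
read 'y': q3 → q2
After 6 symbols: q2.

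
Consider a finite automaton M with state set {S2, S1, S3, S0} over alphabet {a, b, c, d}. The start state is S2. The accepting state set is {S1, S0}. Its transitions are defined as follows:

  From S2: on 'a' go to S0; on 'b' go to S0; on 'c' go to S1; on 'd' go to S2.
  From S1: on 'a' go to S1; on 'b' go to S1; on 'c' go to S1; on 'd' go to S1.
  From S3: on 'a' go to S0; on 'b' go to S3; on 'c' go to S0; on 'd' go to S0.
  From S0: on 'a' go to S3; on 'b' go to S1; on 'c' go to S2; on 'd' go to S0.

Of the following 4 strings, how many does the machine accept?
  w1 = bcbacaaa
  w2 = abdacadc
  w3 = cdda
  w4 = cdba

3

w1: Trace: S2 -b-> S0 -c-> S2 -b-> S0 -a-> S3 -c-> S0 -a-> S3 -a-> S0 -a-> S3  → end S3, rejected
w2: Trace: S2 -a-> S0 -b-> S1 -d-> S1 -a-> S1 -c-> S1 -a-> S1 -d-> S1 -c-> S1  → end S1, accepted
w3: Trace: S2 -c-> S1 -d-> S1 -d-> S1 -a-> S1  → end S1, accepted
w4: Trace: S2 -c-> S1 -d-> S1 -b-> S1 -a-> S1  → end S1, accepted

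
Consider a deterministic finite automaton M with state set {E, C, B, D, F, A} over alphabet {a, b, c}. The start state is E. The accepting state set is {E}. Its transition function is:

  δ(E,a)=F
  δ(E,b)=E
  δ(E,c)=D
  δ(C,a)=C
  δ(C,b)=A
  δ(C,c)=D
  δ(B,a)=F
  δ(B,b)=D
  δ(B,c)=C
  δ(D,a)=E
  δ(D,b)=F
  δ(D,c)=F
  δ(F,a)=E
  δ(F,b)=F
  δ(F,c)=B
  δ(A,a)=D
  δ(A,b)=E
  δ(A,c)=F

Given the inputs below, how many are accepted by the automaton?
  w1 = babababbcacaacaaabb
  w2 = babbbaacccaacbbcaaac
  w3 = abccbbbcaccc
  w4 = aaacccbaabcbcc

1

w1: Trace: E -b-> E -a-> F -b-> F -a-> E -b-> E -a-> F -b-> F -b-> F -c-> B -a-> F -c-> B -a-> F -a-> E -c-> D -a-> E -a-> F -a-> E -b-> E -b-> E  → end E, accepted
w2: Trace: E -b-> E -a-> F -b-> F -b-> F -b-> F -a-> E -a-> F -c-> B -c-> C -c-> D -a-> E -a-> F -c-> B -b-> D -b-> F -c-> B -a-> F -a-> E -a-> F -c-> B  → end B, rejected
w3: Trace: E -a-> F -b-> F -c-> B -c-> C -b-> A -b-> E -b-> E -c-> D -a-> E -c-> D -c-> F -c-> B  → end B, rejected
w4: Trace: E -a-> F -a-> E -a-> F -c-> B -c-> C -c-> D -b-> F -a-> E -a-> F -b-> F -c-> B -b-> D -c-> F -c-> B  → end B, rejected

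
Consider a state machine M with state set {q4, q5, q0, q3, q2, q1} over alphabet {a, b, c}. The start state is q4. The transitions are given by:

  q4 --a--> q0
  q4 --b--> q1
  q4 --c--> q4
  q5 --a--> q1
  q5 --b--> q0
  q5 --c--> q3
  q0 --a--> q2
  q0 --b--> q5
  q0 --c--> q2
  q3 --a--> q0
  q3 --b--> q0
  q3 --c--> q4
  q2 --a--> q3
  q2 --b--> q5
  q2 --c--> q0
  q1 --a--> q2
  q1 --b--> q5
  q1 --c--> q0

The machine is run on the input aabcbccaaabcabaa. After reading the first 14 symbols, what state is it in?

q5

start at q4
read 'a': q4 → q0
read 'a': q0 → q2
read 'b': q2 → q5
read 'c': q5 → q3
read 'b': q3 → q0
read 'c': q0 → q2
read 'c': q2 → q0
read 'a': q0 → q2
read 'a': q2 → q3
read 'a': q3 → q0
read 'b': q0 → q5
read 'c': q5 → q3
read 'a': q3 → q0
read 'b': q0 → q5
After 14 symbols: q5.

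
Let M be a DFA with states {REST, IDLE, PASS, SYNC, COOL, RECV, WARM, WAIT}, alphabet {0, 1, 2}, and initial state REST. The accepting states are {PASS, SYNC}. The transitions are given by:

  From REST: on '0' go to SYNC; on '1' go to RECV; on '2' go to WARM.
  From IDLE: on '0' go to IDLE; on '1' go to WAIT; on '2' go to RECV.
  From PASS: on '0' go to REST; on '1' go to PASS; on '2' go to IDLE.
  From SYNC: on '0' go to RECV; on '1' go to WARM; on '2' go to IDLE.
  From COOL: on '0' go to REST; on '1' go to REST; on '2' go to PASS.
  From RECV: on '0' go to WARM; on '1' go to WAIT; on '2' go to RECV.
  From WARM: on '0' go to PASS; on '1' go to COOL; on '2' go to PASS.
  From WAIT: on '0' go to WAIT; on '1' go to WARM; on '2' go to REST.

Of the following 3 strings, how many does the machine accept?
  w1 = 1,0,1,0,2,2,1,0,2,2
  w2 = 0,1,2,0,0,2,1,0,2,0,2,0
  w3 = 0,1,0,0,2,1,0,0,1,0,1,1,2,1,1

1

w1: Trace: REST -1-> RECV -0-> WARM -1-> COOL -0-> REST -2-> WARM -2-> PASS -1-> PASS -0-> REST -2-> WARM -2-> PASS  → end PASS, accepted
w2: Trace: REST -0-> SYNC -1-> WARM -2-> PASS -0-> REST -0-> SYNC -2-> IDLE -1-> WAIT -0-> WAIT -2-> REST -0-> SYNC -2-> IDLE -0-> IDLE  → end IDLE, rejected
w3: Trace: REST -0-> SYNC -1-> WARM -0-> PASS -0-> REST -2-> WARM -1-> COOL -0-> REST -0-> SYNC -1-> WARM -0-> PASS -1-> PASS -1-> PASS -2-> IDLE -1-> WAIT -1-> WARM  → end WARM, rejected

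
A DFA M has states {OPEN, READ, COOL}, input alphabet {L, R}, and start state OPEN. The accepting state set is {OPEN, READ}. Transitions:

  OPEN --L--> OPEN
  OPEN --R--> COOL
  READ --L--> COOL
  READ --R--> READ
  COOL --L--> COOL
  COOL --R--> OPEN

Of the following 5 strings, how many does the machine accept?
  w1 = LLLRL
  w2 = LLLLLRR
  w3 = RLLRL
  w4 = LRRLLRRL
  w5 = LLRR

w1:
  start at OPEN
  read 'L': OPEN → OPEN
  read 'L': OPEN → OPEN
  read 'L': OPEN → OPEN
  read 'R': OPEN → COOL
  read 'L': COOL → COOL
  end COOL, rejected
w2:
  start at OPEN
  read 'L': OPEN → OPEN
  read 'L': OPEN → OPEN
  read 'L': OPEN → OPEN
  read 'L': OPEN → OPEN
  read 'L': OPEN → OPEN
  read 'R': OPEN → COOL
  read 'R': COOL → OPEN
  end OPEN, accepted
w3:
  start at OPEN
  read 'R': OPEN → COOL
  read 'L': COOL → COOL
  read 'L': COOL → COOL
  read 'R': COOL → OPEN
  read 'L': OPEN → OPEN
  end OPEN, accepted
w4:
  start at OPEN
  read 'L': OPEN → OPEN
  read 'R': OPEN → COOL
  read 'R': COOL → OPEN
  read 'L': OPEN → OPEN
  read 'L': OPEN → OPEN
  read 'R': OPEN → COOL
  read 'R': COOL → OPEN
  read 'L': OPEN → OPEN
  end OPEN, accepted
w5:
  start at OPEN
  read 'L': OPEN → OPEN
  read 'L': OPEN → OPEN
  read 'R': OPEN → COOL
  read 'R': COOL → OPEN
  end OPEN, accepted

4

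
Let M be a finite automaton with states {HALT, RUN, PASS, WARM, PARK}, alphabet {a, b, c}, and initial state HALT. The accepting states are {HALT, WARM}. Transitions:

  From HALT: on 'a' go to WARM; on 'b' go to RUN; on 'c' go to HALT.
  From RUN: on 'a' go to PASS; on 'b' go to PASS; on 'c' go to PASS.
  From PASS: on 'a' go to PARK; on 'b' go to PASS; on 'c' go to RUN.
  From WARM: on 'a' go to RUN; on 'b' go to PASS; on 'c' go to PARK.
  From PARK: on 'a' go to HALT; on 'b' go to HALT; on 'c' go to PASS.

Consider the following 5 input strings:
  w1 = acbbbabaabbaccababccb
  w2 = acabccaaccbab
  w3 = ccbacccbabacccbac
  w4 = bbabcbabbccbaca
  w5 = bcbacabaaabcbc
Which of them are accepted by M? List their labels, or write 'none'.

w2

w1: Trace: HALT -a-> WARM -c-> PARK -b-> HALT -b-> RUN -b-> PASS -a-> PARK -b-> HALT -a-> WARM -a-> RUN -b-> PASS -b-> PASS -a-> PARK -c-> PASS -c-> RUN -a-> PASS -b-> PASS -a-> PARK -b-> HALT -c-> HALT -c-> HALT -b-> RUN  → end RUN, rejected
w2: Trace: HALT -a-> WARM -c-> PARK -a-> HALT -b-> RUN -c-> PASS -c-> RUN -a-> PASS -a-> PARK -c-> PASS -c-> RUN -b-> PASS -a-> PARK -b-> HALT  → end HALT, accepted
w3: Trace: HALT -c-> HALT -c-> HALT -b-> RUN -a-> PASS -c-> RUN -c-> PASS -c-> RUN -b-> PASS -a-> PARK -b-> HALT -a-> WARM -c-> PARK -c-> PASS -c-> RUN -b-> PASS -a-> PARK -c-> PASS  → end PASS, rejected
w4: Trace: HALT -b-> RUN -b-> PASS -a-> PARK -b-> HALT -c-> HALT -b-> RUN -a-> PASS -b-> PASS -b-> PASS -c-> RUN -c-> PASS -b-> PASS -a-> PARK -c-> PASS -a-> PARK  → end PARK, rejected
w5: Trace: HALT -b-> RUN -c-> PASS -b-> PASS -a-> PARK -c-> PASS -a-> PARK -b-> HALT -a-> WARM -a-> RUN -a-> PASS -b-> PASS -c-> RUN -b-> PASS -c-> RUN  → end RUN, rejected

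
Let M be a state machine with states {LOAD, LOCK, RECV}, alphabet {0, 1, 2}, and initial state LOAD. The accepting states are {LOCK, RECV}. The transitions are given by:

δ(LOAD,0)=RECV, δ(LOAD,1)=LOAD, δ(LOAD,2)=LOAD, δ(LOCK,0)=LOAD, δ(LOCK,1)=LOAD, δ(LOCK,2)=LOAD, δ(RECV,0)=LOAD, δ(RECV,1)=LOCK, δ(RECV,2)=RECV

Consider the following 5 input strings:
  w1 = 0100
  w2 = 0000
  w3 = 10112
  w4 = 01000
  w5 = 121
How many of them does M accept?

1

w1: LOAD → RECV → LOCK → LOAD → RECV  → end RECV, accepted
w2: LOAD → RECV → LOAD → RECV → LOAD  → end LOAD, rejected
w3: LOAD → LOAD → RECV → LOCK → LOAD → LOAD  → end LOAD, rejected
w4: LOAD → RECV → LOCK → LOAD → RECV → LOAD  → end LOAD, rejected
w5: LOAD → LOAD → LOAD → LOAD  → end LOAD, rejected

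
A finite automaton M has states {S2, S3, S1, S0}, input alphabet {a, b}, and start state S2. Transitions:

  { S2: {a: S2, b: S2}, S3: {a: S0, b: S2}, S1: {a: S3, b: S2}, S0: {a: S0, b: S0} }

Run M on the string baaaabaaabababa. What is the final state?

start at S2
read 'b': S2 → S2
read 'a': S2 → S2
read 'a': S2 → S2
read 'a': S2 → S2
read 'a': S2 → S2
read 'b': S2 → S2
read 'a': S2 → S2
read 'a': S2 → S2
read 'a': S2 → S2
read 'b': S2 → S2
read 'a': S2 → S2
read 'b': S2 → S2
read 'a': S2 → S2
read 'b': S2 → S2
read 'a': S2 → S2

S2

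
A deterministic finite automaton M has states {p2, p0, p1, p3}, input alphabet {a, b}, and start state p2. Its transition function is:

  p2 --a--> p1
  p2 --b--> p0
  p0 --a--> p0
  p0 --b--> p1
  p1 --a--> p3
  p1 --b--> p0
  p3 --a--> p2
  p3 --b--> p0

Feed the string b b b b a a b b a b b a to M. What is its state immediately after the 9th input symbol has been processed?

p3

start at p2
read 'b': p2 → p0
read 'b': p0 → p1
read 'b': p1 → p0
read 'b': p0 → p1
read 'a': p1 → p3
read 'a': p3 → p2
read 'b': p2 → p0
read 'b': p0 → p1
read 'a': p1 → p3
After 9 symbols: p3.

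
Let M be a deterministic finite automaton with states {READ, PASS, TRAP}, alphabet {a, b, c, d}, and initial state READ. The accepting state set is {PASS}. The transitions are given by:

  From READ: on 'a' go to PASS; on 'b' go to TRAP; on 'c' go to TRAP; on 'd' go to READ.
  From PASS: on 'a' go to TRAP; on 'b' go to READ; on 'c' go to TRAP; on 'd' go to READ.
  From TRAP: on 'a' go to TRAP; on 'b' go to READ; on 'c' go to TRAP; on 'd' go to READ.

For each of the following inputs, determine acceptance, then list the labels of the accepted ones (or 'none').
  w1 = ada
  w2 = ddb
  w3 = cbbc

w1: Trace: READ -a-> PASS -d-> READ -a-> PASS  → end PASS, accepted
w2: Trace: READ -d-> READ -d-> READ -b-> TRAP  → end TRAP, rejected
w3: Trace: READ -c-> TRAP -b-> READ -b-> TRAP -c-> TRAP  → end TRAP, rejected

w1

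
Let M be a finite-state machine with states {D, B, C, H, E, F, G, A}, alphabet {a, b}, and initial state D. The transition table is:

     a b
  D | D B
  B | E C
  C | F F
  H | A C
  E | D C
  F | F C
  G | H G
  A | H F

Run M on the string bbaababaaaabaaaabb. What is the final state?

F

D → B → C → F → F → C → F → C → F → F → F → F → C → F → F → F → F → C → F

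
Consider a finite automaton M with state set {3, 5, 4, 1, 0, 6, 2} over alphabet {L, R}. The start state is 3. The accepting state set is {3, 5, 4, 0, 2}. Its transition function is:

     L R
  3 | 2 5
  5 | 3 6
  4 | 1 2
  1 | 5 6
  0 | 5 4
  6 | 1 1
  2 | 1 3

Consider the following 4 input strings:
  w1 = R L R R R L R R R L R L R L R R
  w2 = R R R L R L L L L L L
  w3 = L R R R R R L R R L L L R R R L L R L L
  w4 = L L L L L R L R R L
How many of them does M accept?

w1: 3 → 5 → 3 → 5 → 6 → 1 → 5 → 6 → 1 → 6 → 1 → 6 → 1 → 6 → 1 → 6 → 1  → end 1, rejected
w2: 3 → 5 → 6 → 1 → 5 → 6 → 1 → 5 → 3 → 2 → 1 → 5  → end 5, accepted
w3: 3 → 2 → 3 → 5 → 6 → 1 → 6 → 1 → 6 → 1 → 5 → 3 → 2 → 3 → 5 → 6 → 1 → 5 → 6 → 1 → 5  → end 5, accepted
w4: 3 → 2 → 1 → 5 → 3 → 2 → 3 → 2 → 3 → 5 → 3  → end 3, accepted

3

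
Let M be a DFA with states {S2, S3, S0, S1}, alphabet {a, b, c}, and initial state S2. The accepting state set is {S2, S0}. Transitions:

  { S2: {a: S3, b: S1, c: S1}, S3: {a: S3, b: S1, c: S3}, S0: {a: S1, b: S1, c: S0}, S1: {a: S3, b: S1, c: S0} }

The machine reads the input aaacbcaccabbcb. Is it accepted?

No

S2 → S3 → S3 → S3 → S3 → S1 → S0 → S1 → S0 → S0 → S1 → S1 → S1 → S0 → S1
End state S1 is not accepting.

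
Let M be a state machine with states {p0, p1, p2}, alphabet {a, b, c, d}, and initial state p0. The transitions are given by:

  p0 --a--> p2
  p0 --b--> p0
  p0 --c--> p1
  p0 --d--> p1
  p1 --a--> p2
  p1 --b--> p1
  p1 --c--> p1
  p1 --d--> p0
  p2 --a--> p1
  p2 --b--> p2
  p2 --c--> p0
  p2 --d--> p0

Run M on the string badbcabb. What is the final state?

p2

p0 → p0 → p2 → p0 → p0 → p1 → p2 → p2 → p2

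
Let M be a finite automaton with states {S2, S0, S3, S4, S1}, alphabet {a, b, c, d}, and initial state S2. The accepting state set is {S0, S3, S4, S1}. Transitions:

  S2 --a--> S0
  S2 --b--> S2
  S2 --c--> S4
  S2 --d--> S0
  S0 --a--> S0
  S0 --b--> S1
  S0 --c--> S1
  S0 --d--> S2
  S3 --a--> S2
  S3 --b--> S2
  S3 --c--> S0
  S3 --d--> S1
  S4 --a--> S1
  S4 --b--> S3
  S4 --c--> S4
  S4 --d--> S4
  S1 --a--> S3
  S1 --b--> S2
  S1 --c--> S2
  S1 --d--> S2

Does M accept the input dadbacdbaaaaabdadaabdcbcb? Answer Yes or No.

start at S2
read 'd': S2 → S0
read 'a': S0 → S0
read 'd': S0 → S2
read 'b': S2 → S2
read 'a': S2 → S0
read 'c': S0 → S1
read 'd': S1 → S2
read 'b': S2 → S2
read 'a': S2 → S0
read 'a': S0 → S0
read 'a': S0 → S0
read 'a': S0 → S0
read 'a': S0 → S0
read 'b': S0 → S1
read 'd': S1 → S2
read 'a': S2 → S0
read 'd': S0 → S2
read 'a': S2 → S0
read 'a': S0 → S0
read 'b': S0 → S1
read 'd': S1 → S2
read 'c': S2 → S4
read 'b': S4 → S3
read 'c': S3 → S0
read 'b': S0 → S1
End state S1 is accepting.

Yes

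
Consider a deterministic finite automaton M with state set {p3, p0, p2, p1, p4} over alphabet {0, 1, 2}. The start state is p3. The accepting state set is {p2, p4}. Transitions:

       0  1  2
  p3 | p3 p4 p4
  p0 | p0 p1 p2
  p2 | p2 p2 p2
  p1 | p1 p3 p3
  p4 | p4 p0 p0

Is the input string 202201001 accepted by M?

p3 → p4 → p4 → p0 → p2 → p2 → p2 → p2 → p2 → p2
End state p2 is accepting.

Yes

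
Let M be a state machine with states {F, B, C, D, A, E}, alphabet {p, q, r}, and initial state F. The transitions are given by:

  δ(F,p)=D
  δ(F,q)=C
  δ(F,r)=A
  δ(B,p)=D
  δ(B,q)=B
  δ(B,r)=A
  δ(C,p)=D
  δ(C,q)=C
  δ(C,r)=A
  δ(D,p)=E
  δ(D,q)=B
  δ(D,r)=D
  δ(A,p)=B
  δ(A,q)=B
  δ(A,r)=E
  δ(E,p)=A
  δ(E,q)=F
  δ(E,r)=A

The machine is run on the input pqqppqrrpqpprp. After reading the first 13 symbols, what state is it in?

F → D → B → B → D → E → F → A → E → A → B → D → E → A
After 13 symbols: A.

A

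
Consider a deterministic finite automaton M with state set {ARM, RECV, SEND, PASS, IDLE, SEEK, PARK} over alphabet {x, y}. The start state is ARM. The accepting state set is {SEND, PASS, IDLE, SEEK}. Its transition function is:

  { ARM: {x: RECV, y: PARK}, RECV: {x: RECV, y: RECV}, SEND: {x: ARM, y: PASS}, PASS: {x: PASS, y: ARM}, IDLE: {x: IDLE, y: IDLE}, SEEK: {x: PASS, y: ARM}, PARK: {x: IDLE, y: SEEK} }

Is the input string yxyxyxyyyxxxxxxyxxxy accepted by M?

Trace: ARM -y-> PARK -x-> IDLE -y-> IDLE -x-> IDLE -y-> IDLE -x-> IDLE -y-> IDLE -y-> IDLE -y-> IDLE -x-> IDLE -x-> IDLE -x-> IDLE -x-> IDLE -x-> IDLE -x-> IDLE -y-> IDLE -x-> IDLE -x-> IDLE -x-> IDLE -y-> IDLE
End state IDLE is accepting.

Yes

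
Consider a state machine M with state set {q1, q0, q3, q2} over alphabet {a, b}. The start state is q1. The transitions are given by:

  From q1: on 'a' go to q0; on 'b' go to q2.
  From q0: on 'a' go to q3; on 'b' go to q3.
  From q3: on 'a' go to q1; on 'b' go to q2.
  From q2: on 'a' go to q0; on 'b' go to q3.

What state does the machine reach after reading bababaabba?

q1 → q2 → q0 → q3 → q1 → q2 → q0 → q3 → q2 → q3 → q1

q1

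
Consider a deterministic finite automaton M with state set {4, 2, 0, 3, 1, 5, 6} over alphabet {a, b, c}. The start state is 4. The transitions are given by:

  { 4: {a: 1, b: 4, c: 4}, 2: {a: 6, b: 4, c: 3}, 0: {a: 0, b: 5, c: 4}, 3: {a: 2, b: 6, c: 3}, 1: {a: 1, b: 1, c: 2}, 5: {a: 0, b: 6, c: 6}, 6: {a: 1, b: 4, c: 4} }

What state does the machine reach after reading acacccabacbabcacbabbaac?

4 → 1 → 2 → 6 → 4 → 4 → 4 → 1 → 1 → 1 → 2 → 4 → 1 → 1 → 2 → 6 → 4 → 4 → 1 → 1 → 1 → 1 → 1 → 2

2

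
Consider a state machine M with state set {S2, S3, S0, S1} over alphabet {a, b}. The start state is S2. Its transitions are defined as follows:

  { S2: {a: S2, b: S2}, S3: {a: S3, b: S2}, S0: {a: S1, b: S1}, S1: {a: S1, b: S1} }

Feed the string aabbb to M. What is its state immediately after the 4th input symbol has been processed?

Trace: S2 -a-> S2 -a-> S2 -b-> S2 -b-> S2
After 4 symbols: S2.

S2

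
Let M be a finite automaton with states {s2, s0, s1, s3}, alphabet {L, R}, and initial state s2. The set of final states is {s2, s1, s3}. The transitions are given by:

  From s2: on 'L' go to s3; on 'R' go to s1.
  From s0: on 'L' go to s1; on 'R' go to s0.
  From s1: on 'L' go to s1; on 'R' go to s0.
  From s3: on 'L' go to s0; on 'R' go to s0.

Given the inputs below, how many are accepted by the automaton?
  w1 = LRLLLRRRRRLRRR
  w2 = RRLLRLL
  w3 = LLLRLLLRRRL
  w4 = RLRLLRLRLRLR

2

w1: Trace: s2 -L-> s3 -R-> s0 -L-> s1 -L-> s1 -L-> s1 -R-> s0 -R-> s0 -R-> s0 -R-> s0 -R-> s0 -L-> s1 -R-> s0 -R-> s0 -R-> s0  → end s0, rejected
w2: Trace: s2 -R-> s1 -R-> s0 -L-> s1 -L-> s1 -R-> s0 -L-> s1 -L-> s1  → end s1, accepted
w3: Trace: s2 -L-> s3 -L-> s0 -L-> s1 -R-> s0 -L-> s1 -L-> s1 -L-> s1 -R-> s0 -R-> s0 -R-> s0 -L-> s1  → end s1, accepted
w4: Trace: s2 -R-> s1 -L-> s1 -R-> s0 -L-> s1 -L-> s1 -R-> s0 -L-> s1 -R-> s0 -L-> s1 -R-> s0 -L-> s1 -R-> s0  → end s0, rejected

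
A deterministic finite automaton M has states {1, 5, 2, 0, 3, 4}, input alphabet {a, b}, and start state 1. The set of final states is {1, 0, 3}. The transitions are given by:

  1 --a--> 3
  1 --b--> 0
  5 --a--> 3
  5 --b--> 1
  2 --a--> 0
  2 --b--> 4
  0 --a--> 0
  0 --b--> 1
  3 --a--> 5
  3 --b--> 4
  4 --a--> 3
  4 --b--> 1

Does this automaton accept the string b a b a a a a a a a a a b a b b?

Yes

Trace: 1 -b-> 0 -a-> 0 -b-> 1 -a-> 3 -a-> 5 -a-> 3 -a-> 5 -a-> 3 -a-> 5 -a-> 3 -a-> 5 -a-> 3 -b-> 4 -a-> 3 -b-> 4 -b-> 1
End state 1 is accepting.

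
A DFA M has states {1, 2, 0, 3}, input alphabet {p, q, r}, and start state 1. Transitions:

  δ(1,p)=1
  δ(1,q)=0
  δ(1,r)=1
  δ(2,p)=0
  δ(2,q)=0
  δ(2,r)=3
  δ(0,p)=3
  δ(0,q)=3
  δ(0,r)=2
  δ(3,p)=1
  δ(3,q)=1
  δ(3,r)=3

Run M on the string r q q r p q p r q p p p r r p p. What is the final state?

1

1 → 1 → 0 → 3 → 3 → 1 → 0 → 3 → 3 → 1 → 1 → 1 → 1 → 1 → 1 → 1 → 1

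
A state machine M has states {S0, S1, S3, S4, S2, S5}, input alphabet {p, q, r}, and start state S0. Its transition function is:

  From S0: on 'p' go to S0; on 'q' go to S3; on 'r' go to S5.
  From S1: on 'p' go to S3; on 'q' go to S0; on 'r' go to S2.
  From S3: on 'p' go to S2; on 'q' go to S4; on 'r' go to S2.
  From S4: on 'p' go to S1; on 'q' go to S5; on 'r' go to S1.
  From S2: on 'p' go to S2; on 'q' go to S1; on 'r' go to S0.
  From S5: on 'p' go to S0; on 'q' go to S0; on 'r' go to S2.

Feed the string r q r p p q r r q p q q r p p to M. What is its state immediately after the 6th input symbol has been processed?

S3

start at S0
read 'r': S0 → S5
read 'q': S5 → S0
read 'r': S0 → S5
read 'p': S5 → S0
read 'p': S0 → S0
read 'q': S0 → S3
After 6 symbols: S3.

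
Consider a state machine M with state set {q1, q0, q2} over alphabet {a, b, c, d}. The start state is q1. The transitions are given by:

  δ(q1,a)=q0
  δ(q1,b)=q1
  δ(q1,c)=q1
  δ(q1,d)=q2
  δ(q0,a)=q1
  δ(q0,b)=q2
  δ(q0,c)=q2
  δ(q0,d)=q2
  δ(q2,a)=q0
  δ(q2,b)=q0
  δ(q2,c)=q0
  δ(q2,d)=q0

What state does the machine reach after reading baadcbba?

Trace: q1 -b-> q1 -a-> q0 -a-> q1 -d-> q2 -c-> q0 -b-> q2 -b-> q0 -a-> q1

q1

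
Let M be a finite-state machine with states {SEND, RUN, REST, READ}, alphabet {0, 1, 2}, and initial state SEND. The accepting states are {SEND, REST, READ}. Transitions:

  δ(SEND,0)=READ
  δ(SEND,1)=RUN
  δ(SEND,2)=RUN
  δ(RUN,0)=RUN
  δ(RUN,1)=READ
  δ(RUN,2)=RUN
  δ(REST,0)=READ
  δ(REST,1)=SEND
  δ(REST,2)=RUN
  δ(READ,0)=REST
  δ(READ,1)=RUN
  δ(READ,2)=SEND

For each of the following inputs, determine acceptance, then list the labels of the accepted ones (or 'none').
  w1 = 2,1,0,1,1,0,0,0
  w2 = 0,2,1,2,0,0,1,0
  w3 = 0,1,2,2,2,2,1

w2, w3

w1:
  start at SEND
  read '2': SEND → RUN
  read '1': RUN → READ
  read '0': READ → REST
  read '1': REST → SEND
  read '1': SEND → RUN
  read '0': RUN → RUN
  read '0': RUN → RUN
  read '0': RUN → RUN
  end RUN, rejected
w2:
  start at SEND
  read '0': SEND → READ
  read '2': READ → SEND
  read '1': SEND → RUN
  read '2': RUN → RUN
  read '0': RUN → RUN
  read '0': RUN → RUN
  read '1': RUN → READ
  read '0': READ → REST
  end REST, accepted
w3:
  start at SEND
  read '0': SEND → READ
  read '1': READ → RUN
  read '2': RUN → RUN
  read '2': RUN → RUN
  read '2': RUN → RUN
  read '2': RUN → RUN
  read '1': RUN → READ
  end READ, accepted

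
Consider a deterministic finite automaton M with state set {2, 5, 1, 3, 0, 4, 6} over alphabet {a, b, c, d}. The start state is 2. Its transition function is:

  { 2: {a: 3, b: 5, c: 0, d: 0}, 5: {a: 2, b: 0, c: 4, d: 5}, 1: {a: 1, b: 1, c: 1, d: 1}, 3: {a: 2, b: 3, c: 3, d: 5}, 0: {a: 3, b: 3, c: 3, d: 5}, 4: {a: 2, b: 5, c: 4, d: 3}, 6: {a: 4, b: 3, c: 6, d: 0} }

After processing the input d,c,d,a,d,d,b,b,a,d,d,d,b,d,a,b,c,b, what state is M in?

5

2 → 0 → 3 → 5 → 2 → 0 → 5 → 0 → 3 → 2 → 0 → 5 → 5 → 0 → 5 → 2 → 5 → 4 → 5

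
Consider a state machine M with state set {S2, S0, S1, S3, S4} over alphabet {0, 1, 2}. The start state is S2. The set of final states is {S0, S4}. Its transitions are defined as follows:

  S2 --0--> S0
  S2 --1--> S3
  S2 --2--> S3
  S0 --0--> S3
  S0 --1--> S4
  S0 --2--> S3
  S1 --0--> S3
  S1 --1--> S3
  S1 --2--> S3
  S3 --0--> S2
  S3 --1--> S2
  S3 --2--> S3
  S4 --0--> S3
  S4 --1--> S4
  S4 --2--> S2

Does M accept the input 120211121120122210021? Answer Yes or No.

start at S2
read '1': S2 → S3
read '2': S3 → S3
read '0': S3 → S2
read '2': S2 → S3
read '1': S3 → S2
read '1': S2 → S3
read '1': S3 → S2
read '2': S2 → S3
read '1': S3 → S2
read '1': S2 → S3
read '2': S3 → S3
read '0': S3 → S2
read '1': S2 → S3
read '2': S3 → S3
read '2': S3 → S3
read '2': S3 → S3
read '1': S3 → S2
read '0': S2 → S0
read '0': S0 → S3
read '2': S3 → S3
read '1': S3 → S2
End state S2 is not accepting.

No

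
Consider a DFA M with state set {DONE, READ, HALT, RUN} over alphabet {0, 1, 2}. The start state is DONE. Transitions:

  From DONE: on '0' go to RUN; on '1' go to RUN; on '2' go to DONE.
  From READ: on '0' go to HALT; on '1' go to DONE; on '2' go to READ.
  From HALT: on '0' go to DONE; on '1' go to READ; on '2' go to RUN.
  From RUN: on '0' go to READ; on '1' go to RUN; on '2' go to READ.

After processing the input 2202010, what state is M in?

start at DONE
read '2': DONE → DONE
read '2': DONE → DONE
read '0': DONE → RUN
read '2': RUN → READ
read '0': READ → HALT
read '1': HALT → READ
read '0': READ → HALT

HALT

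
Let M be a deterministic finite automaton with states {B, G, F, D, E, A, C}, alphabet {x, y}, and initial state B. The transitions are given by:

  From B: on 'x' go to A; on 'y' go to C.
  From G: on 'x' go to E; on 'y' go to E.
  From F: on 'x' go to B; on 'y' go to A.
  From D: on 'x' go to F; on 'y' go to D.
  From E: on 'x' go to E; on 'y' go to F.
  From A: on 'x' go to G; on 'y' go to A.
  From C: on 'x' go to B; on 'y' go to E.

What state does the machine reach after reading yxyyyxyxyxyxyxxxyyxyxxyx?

G

B → C → B → C → E → F → B → C → B → C → B → C → B → C → B → A → G → E → F → B → C → B → A → A → G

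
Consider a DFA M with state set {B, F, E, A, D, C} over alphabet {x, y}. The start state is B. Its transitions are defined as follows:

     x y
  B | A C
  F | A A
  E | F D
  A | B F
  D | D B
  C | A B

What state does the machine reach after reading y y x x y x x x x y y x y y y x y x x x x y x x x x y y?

B → C → B → A → B → C → A → B → A → B → C → B → A → F → A → F → A → F → A → B → A → B → C → A → B → A → B → C → B

B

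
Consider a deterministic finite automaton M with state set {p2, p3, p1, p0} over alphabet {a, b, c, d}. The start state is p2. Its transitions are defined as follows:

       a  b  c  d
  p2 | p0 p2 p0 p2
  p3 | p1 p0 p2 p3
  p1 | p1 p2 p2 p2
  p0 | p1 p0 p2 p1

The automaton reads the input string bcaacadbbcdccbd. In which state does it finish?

p1

p2 → p2 → p0 → p1 → p1 → p2 → p0 → p1 → p2 → p2 → p0 → p1 → p2 → p0 → p0 → p1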